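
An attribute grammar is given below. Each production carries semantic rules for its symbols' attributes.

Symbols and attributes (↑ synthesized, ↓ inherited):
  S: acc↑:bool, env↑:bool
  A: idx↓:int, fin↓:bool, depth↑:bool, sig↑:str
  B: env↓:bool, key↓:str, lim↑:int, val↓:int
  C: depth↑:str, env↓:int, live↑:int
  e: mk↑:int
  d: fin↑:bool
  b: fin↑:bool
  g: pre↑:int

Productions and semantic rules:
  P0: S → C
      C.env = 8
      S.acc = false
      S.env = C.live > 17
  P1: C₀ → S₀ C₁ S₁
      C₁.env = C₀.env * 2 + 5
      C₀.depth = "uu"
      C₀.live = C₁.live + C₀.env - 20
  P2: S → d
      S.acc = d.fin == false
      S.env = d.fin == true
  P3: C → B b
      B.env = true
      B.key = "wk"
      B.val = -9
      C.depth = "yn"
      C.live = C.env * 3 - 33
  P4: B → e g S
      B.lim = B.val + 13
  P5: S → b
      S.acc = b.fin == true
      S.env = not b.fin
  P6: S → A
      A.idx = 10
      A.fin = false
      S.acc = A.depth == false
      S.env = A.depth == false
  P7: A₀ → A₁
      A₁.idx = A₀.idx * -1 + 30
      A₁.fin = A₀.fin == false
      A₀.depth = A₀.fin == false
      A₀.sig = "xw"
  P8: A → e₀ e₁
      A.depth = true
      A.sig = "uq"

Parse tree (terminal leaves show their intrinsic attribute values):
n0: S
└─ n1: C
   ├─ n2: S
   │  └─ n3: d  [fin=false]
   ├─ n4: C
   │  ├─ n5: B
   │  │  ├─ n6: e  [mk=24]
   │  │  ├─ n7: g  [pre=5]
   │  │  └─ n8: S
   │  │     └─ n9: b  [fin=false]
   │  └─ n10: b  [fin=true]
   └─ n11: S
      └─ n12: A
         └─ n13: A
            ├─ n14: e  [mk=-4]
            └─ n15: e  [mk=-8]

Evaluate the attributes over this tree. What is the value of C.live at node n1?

18

1. n1.env = 8  [8]
2. n3.fin = false  [terminal]
3. n2.acc = true  [d.fin == false]
4. n2.env = false  [d.fin == true]
5. n4.env = 21  [C₀.env * 2 + 5]
6. n5.env = true  [true]
7. n5.key = "wk"  ["wk"]
8. n5.val = -9  [-9]
9. n6.mk = 24  [terminal]
10. n7.pre = 5  [terminal]
11. n9.fin = false  [terminal]
12. n8.acc = false  [b.fin == true]
13. n8.env = true  [not b.fin]
14. n5.lim = 4  [B.val + 13]
15. n10.fin = true  [terminal]
16. n4.depth = "yn"  ["yn"]
17. n4.live = 30  [C.env * 3 - 33]
18. n12.idx = 10  [10]
19. n12.fin = false  [false]
20. n13.idx = 20  [A₀.idx * -1 + 30]
21. n13.fin = true  [A₀.fin == false]
22. n14.mk = -4  [terminal]
23. n15.mk = -8  [terminal]
24. n13.depth = true  [true]
25. n13.sig = "uq"  ["uq"]
26. n12.depth = true  [A₀.fin == false]
27. n12.sig = "xw"  ["xw"]
28. n11.acc = false  [A.depth == false]
29. n11.env = false  [A.depth == false]
30. n1.depth = "uu"  ["uu"]
31. n1.live = 18  [C₁.live + C₀.env - 20]
32. n0.acc = false  [false]
33. n0.env = true  [C.live > 17]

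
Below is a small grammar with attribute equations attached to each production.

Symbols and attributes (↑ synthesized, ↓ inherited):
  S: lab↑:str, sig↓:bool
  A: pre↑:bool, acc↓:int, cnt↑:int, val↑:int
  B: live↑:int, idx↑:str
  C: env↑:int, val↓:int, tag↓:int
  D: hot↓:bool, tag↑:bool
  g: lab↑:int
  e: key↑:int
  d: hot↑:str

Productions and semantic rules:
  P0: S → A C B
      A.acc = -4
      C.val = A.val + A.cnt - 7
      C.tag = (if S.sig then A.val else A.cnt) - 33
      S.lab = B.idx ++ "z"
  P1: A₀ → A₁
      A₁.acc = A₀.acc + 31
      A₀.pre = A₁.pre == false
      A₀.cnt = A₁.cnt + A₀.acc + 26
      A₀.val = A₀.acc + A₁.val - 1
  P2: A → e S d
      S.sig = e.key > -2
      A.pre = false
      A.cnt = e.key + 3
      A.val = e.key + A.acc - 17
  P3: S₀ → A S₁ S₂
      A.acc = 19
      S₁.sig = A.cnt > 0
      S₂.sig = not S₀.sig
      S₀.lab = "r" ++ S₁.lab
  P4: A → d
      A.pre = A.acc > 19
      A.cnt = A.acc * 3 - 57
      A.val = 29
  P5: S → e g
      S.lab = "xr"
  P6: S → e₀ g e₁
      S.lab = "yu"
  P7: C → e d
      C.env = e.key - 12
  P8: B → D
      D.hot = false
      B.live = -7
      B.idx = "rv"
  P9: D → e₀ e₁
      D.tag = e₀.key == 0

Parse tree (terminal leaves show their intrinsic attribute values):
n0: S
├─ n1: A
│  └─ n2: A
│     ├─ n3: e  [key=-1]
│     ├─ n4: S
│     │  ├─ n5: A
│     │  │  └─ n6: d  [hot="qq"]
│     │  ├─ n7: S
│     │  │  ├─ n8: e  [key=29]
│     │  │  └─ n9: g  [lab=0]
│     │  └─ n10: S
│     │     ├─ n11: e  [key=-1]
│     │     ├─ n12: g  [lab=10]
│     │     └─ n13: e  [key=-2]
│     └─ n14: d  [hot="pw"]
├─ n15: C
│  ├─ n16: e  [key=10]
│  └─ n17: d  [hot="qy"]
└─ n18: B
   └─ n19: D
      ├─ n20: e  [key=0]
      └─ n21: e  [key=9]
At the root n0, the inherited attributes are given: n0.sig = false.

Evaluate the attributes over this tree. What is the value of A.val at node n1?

1. n0.sig = false  [given at root]
2. n1.acc = -4  [-4]
3. n2.acc = 27  [A₀.acc + 31]
4. n3.key = -1  [terminal]
5. n4.sig = true  [e.key > -2]
6. n5.acc = 19  [19]
7. n6.hot = "qq"  [terminal]
8. n5.pre = false  [A.acc > 19]
9. n5.cnt = 0  [A.acc * 3 - 57]
10. n5.val = 29  [29]
11. n7.sig = false  [A.cnt > 0]
12. n8.key = 29  [terminal]
13. n9.lab = 0  [terminal]
14. n7.lab = "xr"  ["xr"]
15. n10.sig = false  [not S₀.sig]
16. n11.key = -1  [terminal]
17. n12.lab = 10  [terminal]
18. n13.key = -2  [terminal]
19. n10.lab = "yu"  ["yu"]
20. n4.lab = "rxr"  ["r" ++ S₁.lab]
21. n14.hot = "pw"  [terminal]
22. n2.pre = false  [false]
23. n2.cnt = 2  [e.key + 3]
24. n2.val = 9  [e.key + A.acc - 17]
25. n1.pre = true  [A₁.pre == false]
26. n1.cnt = 24  [A₁.cnt + A₀.acc + 26]
27. n1.val = 4  [A₀.acc + A₁.val - 1]
28. n15.val = 21  [A.val + A.cnt - 7]
29. n15.tag = -9  [(if S.sig then A.val else A.cnt) - 33]
30. n16.key = 10  [terminal]
31. n17.hot = "qy"  [terminal]
32. n15.env = -2  [e.key - 12]
33. n19.hot = false  [false]
34. n20.key = 0  [terminal]
35. n21.key = 9  [terminal]
36. n19.tag = true  [e₀.key == 0]
37. n18.live = -7  [-7]
38. n18.idx = "rv"  ["rv"]
39. n0.lab = "rvz"  [B.idx ++ "z"]

4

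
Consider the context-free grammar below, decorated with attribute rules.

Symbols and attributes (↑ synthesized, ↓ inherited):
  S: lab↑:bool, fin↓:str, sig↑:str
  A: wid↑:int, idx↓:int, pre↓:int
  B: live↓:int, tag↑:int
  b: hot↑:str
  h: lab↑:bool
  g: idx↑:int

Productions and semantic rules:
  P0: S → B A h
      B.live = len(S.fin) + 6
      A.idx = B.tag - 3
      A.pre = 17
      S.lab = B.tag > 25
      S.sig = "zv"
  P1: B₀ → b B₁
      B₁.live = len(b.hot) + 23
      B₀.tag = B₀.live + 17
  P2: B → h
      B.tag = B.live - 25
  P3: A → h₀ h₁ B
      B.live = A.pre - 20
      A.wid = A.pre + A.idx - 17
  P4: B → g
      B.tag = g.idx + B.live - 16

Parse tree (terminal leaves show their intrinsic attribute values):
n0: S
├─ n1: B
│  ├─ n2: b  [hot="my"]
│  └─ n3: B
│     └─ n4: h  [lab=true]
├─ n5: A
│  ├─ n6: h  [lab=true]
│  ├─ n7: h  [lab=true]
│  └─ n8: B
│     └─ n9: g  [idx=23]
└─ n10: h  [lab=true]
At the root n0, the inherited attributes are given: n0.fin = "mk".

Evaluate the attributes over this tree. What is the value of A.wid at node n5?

1. n0.fin = "mk"  [given at root]
2. n1.live = 8  [len(S.fin) + 6]
3. n2.hot = "my"  [terminal]
4. n3.live = 25  [len(b.hot) + 23]
5. n4.lab = true  [terminal]
6. n3.tag = 0  [B.live - 25]
7. n1.tag = 25  [B₀.live + 17]
8. n5.idx = 22  [B.tag - 3]
9. n5.pre = 17  [17]
10. n6.lab = true  [terminal]
11. n7.lab = true  [terminal]
12. n8.live = -3  [A.pre - 20]
13. n9.idx = 23  [terminal]
14. n8.tag = 4  [g.idx + B.live - 16]
15. n5.wid = 22  [A.pre + A.idx - 17]
16. n10.lab = true  [terminal]
17. n0.lab = false  [B.tag > 25]
18. n0.sig = "zv"  ["zv"]

22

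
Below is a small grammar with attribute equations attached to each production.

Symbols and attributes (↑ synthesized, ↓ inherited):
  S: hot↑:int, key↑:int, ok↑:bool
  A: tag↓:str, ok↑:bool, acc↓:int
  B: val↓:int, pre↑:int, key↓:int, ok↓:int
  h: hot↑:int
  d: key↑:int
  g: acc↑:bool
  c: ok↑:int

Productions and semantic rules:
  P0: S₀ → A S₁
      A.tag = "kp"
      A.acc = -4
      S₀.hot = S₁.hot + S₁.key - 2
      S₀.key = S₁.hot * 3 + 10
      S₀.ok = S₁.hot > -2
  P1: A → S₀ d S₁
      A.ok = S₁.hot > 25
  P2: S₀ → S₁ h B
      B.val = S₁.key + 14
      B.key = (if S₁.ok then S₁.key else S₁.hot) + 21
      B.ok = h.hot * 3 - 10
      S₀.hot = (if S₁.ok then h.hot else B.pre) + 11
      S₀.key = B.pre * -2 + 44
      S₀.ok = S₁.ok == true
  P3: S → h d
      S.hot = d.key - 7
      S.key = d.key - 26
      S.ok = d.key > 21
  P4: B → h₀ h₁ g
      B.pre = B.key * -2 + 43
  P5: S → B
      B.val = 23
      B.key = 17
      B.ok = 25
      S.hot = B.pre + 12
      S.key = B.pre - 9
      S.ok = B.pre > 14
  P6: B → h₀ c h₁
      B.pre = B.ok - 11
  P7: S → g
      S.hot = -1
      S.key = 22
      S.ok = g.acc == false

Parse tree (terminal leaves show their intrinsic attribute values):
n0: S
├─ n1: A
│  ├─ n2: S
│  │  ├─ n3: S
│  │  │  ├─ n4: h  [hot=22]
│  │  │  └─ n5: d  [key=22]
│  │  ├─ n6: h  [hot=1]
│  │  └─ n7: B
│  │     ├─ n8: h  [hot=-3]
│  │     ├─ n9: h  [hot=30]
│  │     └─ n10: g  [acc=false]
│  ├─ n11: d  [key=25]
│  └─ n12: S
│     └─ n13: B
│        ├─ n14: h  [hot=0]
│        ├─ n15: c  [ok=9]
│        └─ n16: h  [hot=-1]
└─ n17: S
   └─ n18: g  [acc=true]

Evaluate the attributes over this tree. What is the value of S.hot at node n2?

12

1. n1.tag = "kp"  ["kp"]
2. n1.acc = -4  [-4]
3. n4.hot = 22  [terminal]
4. n5.key = 22  [terminal]
5. n3.hot = 15  [d.key - 7]
6. n3.key = -4  [d.key - 26]
7. n3.ok = true  [d.key > 21]
8. n6.hot = 1  [terminal]
9. n7.val = 10  [S₁.key + 14]
10. n7.key = 17  [(if S₁.ok then S₁.key else S₁.hot) + 21]
11. n7.ok = -7  [h.hot * 3 - 10]
12. n8.hot = -3  [terminal]
13. n9.hot = 30  [terminal]
14. n10.acc = false  [terminal]
15. n7.pre = 9  [B.key * -2 + 43]
16. n2.hot = 12  [(if S₁.ok then h.hot else B.pre) + 11]
17. n2.key = 26  [B.pre * -2 + 44]
18. n2.ok = true  [S₁.ok == true]
19. n11.key = 25  [terminal]
20. n13.val = 23  [23]
21. n13.key = 17  [17]
22. n13.ok = 25  [25]
23. n14.hot = 0  [terminal]
24. n15.ok = 9  [terminal]
25. n16.hot = -1  [terminal]
26. n13.pre = 14  [B.ok - 11]
27. n12.hot = 26  [B.pre + 12]
28. n12.key = 5  [B.pre - 9]
29. n12.ok = false  [B.pre > 14]
30. n1.ok = true  [S₁.hot > 25]
31. n18.acc = true  [terminal]
32. n17.hot = -1  [-1]
33. n17.key = 22  [22]
34. n17.ok = false  [g.acc == false]
35. n0.hot = 19  [S₁.hot + S₁.key - 2]
36. n0.key = 7  [S₁.hot * 3 + 10]
37. n0.ok = true  [S₁.hot > -2]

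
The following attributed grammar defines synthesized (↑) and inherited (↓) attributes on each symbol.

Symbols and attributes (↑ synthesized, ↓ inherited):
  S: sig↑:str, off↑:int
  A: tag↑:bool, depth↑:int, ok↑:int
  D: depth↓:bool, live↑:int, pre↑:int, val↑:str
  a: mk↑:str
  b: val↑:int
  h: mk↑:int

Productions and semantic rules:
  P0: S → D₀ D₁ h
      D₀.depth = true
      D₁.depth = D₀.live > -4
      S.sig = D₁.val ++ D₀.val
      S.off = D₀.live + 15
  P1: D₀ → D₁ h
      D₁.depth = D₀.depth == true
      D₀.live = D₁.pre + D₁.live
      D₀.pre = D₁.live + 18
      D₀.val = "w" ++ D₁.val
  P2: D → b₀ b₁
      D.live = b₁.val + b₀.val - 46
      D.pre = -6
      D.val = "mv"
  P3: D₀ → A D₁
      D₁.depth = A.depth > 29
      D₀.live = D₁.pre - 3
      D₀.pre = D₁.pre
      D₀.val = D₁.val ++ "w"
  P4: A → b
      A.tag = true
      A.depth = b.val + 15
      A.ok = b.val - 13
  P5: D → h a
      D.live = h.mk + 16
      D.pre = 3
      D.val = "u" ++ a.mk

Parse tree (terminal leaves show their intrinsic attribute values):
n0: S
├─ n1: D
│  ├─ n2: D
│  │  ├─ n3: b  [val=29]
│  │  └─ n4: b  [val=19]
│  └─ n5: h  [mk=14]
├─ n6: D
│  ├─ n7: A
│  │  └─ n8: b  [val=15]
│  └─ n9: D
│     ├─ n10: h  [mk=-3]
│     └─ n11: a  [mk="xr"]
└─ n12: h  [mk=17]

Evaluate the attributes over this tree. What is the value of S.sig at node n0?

"uxrwwmv"

1. n1.depth = true  [true]
2. n2.depth = true  [D₀.depth == true]
3. n3.val = 29  [terminal]
4. n4.val = 19  [terminal]
5. n2.live = 2  [b₁.val + b₀.val - 46]
6. n2.pre = -6  [-6]
7. n2.val = "mv"  ["mv"]
8. n5.mk = 14  [terminal]
9. n1.live = -4  [D₁.pre + D₁.live]
10. n1.pre = 20  [D₁.live + 18]
11. n1.val = "wmv"  ["w" ++ D₁.val]
12. n6.depth = false  [D₀.live > -4]
13. n8.val = 15  [terminal]
14. n7.tag = true  [true]
15. n7.depth = 30  [b.val + 15]
16. n7.ok = 2  [b.val - 13]
17. n9.depth = true  [A.depth > 29]
18. n10.mk = -3  [terminal]
19. n11.mk = "xr"  [terminal]
20. n9.live = 13  [h.mk + 16]
21. n9.pre = 3  [3]
22. n9.val = "uxr"  ["u" ++ a.mk]
23. n6.live = 0  [D₁.pre - 3]
24. n6.pre = 3  [D₁.pre]
25. n6.val = "uxrw"  [D₁.val ++ "w"]
26. n12.mk = 17  [terminal]
27. n0.sig = "uxrwwmv"  [D₁.val ++ D₀.val]
28. n0.off = 11  [D₀.live + 15]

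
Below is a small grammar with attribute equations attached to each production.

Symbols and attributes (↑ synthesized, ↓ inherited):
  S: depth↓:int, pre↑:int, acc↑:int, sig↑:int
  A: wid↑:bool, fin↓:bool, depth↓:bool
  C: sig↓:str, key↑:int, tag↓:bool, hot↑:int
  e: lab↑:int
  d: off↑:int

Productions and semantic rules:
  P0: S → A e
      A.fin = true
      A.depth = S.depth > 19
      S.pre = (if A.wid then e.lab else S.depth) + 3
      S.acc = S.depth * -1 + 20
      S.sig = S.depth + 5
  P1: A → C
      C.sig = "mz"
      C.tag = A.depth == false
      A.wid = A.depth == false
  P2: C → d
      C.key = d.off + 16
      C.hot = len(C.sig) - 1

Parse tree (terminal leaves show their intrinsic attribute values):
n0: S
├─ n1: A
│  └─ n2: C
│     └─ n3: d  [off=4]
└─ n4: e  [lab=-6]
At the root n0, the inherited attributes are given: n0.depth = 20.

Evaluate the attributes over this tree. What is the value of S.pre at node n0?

23

1. n0.depth = 20  [given at root]
2. n1.fin = true  [true]
3. n1.depth = true  [S.depth > 19]
4. n2.sig = "mz"  ["mz"]
5. n2.tag = false  [A.depth == false]
6. n3.off = 4  [terminal]
7. n2.key = 20  [d.off + 16]
8. n2.hot = 1  [len(C.sig) - 1]
9. n1.wid = false  [A.depth == false]
10. n4.lab = -6  [terminal]
11. n0.pre = 23  [(if A.wid then e.lab else S.depth) + 3]
12. n0.acc = 0  [S.depth * -1 + 20]
13. n0.sig = 25  [S.depth + 5]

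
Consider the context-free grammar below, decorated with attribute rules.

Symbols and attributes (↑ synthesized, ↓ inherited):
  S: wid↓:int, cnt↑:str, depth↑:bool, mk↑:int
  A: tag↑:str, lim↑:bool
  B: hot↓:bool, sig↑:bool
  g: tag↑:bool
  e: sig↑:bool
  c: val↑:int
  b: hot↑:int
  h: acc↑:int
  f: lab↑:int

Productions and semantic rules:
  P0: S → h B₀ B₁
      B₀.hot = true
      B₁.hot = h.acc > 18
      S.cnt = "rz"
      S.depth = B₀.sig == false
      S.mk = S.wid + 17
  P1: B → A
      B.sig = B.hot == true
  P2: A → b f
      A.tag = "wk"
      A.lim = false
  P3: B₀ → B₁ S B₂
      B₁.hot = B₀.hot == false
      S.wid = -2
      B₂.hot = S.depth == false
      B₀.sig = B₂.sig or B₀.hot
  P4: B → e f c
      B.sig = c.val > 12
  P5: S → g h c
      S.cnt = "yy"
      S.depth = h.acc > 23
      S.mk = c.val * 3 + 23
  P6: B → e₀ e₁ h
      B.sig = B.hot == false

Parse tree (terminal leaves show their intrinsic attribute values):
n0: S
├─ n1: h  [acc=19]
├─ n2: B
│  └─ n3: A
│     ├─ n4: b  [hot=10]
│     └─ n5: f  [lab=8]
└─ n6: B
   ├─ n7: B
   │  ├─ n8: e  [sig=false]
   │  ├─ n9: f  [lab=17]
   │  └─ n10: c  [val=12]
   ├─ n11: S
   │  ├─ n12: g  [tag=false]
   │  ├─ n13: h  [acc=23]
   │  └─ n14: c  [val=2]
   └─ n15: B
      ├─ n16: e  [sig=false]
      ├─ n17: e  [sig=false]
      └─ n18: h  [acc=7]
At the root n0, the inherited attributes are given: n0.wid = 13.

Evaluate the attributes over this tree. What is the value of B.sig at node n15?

1. n0.wid = 13  [given at root]
2. n1.acc = 19  [terminal]
3. n2.hot = true  [true]
4. n4.hot = 10  [terminal]
5. n5.lab = 8  [terminal]
6. n3.tag = "wk"  ["wk"]
7. n3.lim = false  [false]
8. n2.sig = true  [B.hot == true]
9. n6.hot = true  [h.acc > 18]
10. n7.hot = false  [B₀.hot == false]
11. n8.sig = false  [terminal]
12. n9.lab = 17  [terminal]
13. n10.val = 12  [terminal]
14. n7.sig = false  [c.val > 12]
15. n11.wid = -2  [-2]
16. n12.tag = false  [terminal]
17. n13.acc = 23  [terminal]
18. n14.val = 2  [terminal]
19. n11.cnt = "yy"  ["yy"]
20. n11.depth = false  [h.acc > 23]
21. n11.mk = 29  [c.val * 3 + 23]
22. n15.hot = true  [S.depth == false]
23. n16.sig = false  [terminal]
24. n17.sig = false  [terminal]
25. n18.acc = 7  [terminal]
26. n15.sig = false  [B.hot == false]
27. n6.sig = true  [B₂.sig or B₀.hot]
28. n0.cnt = "rz"  ["rz"]
29. n0.depth = false  [B₀.sig == false]
30. n0.mk = 30  [S.wid + 17]

false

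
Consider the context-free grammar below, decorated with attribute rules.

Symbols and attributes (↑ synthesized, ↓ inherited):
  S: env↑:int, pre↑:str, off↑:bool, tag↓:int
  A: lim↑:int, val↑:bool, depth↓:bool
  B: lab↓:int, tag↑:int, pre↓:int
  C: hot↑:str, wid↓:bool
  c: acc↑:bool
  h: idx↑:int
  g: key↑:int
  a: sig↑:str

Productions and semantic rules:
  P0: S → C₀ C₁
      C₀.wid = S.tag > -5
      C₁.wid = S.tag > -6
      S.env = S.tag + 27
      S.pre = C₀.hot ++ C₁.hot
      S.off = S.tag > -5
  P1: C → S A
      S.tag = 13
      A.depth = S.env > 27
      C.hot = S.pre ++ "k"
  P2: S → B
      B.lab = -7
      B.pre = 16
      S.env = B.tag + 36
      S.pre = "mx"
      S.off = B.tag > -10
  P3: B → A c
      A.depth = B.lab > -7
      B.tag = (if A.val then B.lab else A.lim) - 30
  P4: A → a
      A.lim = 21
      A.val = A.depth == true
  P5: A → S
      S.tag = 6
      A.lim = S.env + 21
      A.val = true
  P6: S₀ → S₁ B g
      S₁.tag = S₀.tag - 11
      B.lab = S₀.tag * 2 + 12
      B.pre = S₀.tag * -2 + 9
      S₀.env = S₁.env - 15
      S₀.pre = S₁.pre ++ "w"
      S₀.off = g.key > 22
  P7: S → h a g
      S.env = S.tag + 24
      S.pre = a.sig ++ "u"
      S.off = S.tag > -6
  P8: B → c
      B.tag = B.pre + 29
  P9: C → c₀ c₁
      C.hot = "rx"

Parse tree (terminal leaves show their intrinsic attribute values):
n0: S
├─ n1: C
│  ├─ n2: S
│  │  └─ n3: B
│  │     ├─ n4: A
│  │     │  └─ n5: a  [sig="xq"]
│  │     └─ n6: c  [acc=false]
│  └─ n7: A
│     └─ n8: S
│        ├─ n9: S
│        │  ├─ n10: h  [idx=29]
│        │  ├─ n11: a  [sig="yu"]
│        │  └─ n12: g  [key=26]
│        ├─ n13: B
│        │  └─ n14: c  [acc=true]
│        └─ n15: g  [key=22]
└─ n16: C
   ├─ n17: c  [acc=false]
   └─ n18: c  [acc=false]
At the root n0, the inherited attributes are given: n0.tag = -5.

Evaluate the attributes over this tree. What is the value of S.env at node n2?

1. n0.tag = -5  [given at root]
2. n1.wid = false  [S.tag > -5]
3. n2.tag = 13  [13]
4. n3.lab = -7  [-7]
5. n3.pre = 16  [16]
6. n4.depth = false  [B.lab > -7]
7. n5.sig = "xq"  [terminal]
8. n4.lim = 21  [21]
9. n4.val = false  [A.depth == true]
10. n6.acc = false  [terminal]
11. n3.tag = -9  [(if A.val then B.lab else A.lim) - 30]
12. n2.env = 27  [B.tag + 36]
13. n2.pre = "mx"  ["mx"]
14. n2.off = true  [B.tag > -10]
15. n7.depth = false  [S.env > 27]
16. n8.tag = 6  [6]
17. n9.tag = -5  [S₀.tag - 11]
18. n10.idx = 29  [terminal]
19. n11.sig = "yu"  [terminal]
20. n12.key = 26  [terminal]
21. n9.env = 19  [S.tag + 24]
22. n9.pre = "yuu"  [a.sig ++ "u"]
23. n9.off = true  [S.tag > -6]
24. n13.lab = 24  [S₀.tag * 2 + 12]
25. n13.pre = -3  [S₀.tag * -2 + 9]
26. n14.acc = true  [terminal]
27. n13.tag = 26  [B.pre + 29]
28. n15.key = 22  [terminal]
29. n8.env = 4  [S₁.env - 15]
30. n8.pre = "yuuw"  [S₁.pre ++ "w"]
31. n8.off = false  [g.key > 22]
32. n7.lim = 25  [S.env + 21]
33. n7.val = true  [true]
34. n1.hot = "mxk"  [S.pre ++ "k"]
35. n16.wid = true  [S.tag > -6]
36. n17.acc = false  [terminal]
37. n18.acc = false  [terminal]
38. n16.hot = "rx"  ["rx"]
39. n0.env = 22  [S.tag + 27]
40. n0.pre = "mxkrx"  [C₀.hot ++ C₁.hot]
41. n0.off = false  [S.tag > -5]

27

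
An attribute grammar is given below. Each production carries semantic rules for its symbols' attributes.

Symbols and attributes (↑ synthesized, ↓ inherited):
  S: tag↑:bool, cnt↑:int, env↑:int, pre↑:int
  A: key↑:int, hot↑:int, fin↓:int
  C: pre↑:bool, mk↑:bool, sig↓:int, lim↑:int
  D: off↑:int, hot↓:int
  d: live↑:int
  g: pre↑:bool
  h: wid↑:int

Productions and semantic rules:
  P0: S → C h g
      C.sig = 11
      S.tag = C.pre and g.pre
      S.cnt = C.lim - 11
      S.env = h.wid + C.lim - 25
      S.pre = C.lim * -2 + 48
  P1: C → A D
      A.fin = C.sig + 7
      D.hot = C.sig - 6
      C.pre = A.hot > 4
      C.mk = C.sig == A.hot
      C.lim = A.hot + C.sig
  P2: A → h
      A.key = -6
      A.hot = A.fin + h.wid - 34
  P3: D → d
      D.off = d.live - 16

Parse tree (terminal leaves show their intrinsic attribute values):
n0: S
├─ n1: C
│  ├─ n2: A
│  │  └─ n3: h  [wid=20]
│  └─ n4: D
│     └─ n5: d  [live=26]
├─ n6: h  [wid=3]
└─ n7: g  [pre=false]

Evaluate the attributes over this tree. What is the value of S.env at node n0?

1. n1.sig = 11  [11]
2. n2.fin = 18  [C.sig + 7]
3. n3.wid = 20  [terminal]
4. n2.key = -6  [-6]
5. n2.hot = 4  [A.fin + h.wid - 34]
6. n4.hot = 5  [C.sig - 6]
7. n5.live = 26  [terminal]
8. n4.off = 10  [d.live - 16]
9. n1.pre = false  [A.hot > 4]
10. n1.mk = false  [C.sig == A.hot]
11. n1.lim = 15  [A.hot + C.sig]
12. n6.wid = 3  [terminal]
13. n7.pre = false  [terminal]
14. n0.tag = false  [C.pre and g.pre]
15. n0.cnt = 4  [C.lim - 11]
16. n0.env = -7  [h.wid + C.lim - 25]
17. n0.pre = 18  [C.lim * -2 + 48]

-7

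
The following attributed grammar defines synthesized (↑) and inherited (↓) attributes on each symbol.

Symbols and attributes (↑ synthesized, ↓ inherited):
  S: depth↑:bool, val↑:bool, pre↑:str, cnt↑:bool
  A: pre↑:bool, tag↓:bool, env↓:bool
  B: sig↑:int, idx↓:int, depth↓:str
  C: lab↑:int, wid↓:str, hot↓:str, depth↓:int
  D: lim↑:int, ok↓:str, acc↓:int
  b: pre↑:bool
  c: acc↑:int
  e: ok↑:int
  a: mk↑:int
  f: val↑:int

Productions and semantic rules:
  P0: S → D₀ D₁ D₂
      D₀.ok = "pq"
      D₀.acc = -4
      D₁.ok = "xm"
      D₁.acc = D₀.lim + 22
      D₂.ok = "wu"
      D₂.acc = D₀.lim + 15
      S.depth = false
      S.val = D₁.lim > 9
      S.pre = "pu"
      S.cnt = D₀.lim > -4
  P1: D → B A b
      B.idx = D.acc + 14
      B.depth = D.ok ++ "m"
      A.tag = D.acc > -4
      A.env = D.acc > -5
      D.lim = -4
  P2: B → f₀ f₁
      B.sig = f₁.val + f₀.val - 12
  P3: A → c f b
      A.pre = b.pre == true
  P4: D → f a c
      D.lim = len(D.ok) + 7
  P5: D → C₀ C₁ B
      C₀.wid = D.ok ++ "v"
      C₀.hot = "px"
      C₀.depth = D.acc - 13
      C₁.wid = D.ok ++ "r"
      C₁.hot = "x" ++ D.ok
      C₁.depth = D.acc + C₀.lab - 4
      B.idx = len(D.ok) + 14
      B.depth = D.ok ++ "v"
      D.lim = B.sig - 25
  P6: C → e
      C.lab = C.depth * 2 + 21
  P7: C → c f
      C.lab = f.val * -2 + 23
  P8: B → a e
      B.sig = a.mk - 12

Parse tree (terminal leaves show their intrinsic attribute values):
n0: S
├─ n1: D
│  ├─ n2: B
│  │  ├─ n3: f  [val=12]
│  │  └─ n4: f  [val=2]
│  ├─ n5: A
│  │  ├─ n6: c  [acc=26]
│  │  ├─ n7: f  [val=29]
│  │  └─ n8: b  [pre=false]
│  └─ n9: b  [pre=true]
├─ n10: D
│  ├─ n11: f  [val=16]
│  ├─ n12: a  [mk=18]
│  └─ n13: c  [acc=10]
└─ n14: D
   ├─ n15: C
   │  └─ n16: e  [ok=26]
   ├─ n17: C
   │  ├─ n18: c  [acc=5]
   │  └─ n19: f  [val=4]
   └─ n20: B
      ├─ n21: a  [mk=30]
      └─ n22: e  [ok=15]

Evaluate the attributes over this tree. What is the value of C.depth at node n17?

1. n1.ok = "pq"  ["pq"]
2. n1.acc = -4  [-4]
3. n2.idx = 10  [D.acc + 14]
4. n2.depth = "pqm"  [D.ok ++ "m"]
5. n3.val = 12  [terminal]
6. n4.val = 2  [terminal]
7. n2.sig = 2  [f₁.val + f₀.val - 12]
8. n5.tag = false  [D.acc > -4]
9. n5.env = true  [D.acc > -5]
10. n6.acc = 26  [terminal]
11. n7.val = 29  [terminal]
12. n8.pre = false  [terminal]
13. n5.pre = false  [b.pre == true]
14. n9.pre = true  [terminal]
15. n1.lim = -4  [-4]
16. n10.ok = "xm"  ["xm"]
17. n10.acc = 18  [D₀.lim + 22]
18. n11.val = 16  [terminal]
19. n12.mk = 18  [terminal]
20. n13.acc = 10  [terminal]
21. n10.lim = 9  [len(D.ok) + 7]
22. n14.ok = "wu"  ["wu"]
23. n14.acc = 11  [D₀.lim + 15]
24. n15.wid = "wuv"  [D.ok ++ "v"]
25. n15.hot = "px"  ["px"]
26. n15.depth = -2  [D.acc - 13]
27. n16.ok = 26  [terminal]
28. n15.lab = 17  [C.depth * 2 + 21]
29. n17.wid = "wur"  [D.ok ++ "r"]
30. n17.hot = "xwu"  ["x" ++ D.ok]
31. n17.depth = 24  [D.acc + C₀.lab - 4]
32. n18.acc = 5  [terminal]
33. n19.val = 4  [terminal]
34. n17.lab = 15  [f.val * -2 + 23]
35. n20.idx = 16  [len(D.ok) + 14]
36. n20.depth = "wuv"  [D.ok ++ "v"]
37. n21.mk = 30  [terminal]
38. n22.ok = 15  [terminal]
39. n20.sig = 18  [a.mk - 12]
40. n14.lim = -7  [B.sig - 25]
41. n0.depth = false  [false]
42. n0.val = false  [D₁.lim > 9]
43. n0.pre = "pu"  ["pu"]
44. n0.cnt = false  [D₀.lim > -4]

24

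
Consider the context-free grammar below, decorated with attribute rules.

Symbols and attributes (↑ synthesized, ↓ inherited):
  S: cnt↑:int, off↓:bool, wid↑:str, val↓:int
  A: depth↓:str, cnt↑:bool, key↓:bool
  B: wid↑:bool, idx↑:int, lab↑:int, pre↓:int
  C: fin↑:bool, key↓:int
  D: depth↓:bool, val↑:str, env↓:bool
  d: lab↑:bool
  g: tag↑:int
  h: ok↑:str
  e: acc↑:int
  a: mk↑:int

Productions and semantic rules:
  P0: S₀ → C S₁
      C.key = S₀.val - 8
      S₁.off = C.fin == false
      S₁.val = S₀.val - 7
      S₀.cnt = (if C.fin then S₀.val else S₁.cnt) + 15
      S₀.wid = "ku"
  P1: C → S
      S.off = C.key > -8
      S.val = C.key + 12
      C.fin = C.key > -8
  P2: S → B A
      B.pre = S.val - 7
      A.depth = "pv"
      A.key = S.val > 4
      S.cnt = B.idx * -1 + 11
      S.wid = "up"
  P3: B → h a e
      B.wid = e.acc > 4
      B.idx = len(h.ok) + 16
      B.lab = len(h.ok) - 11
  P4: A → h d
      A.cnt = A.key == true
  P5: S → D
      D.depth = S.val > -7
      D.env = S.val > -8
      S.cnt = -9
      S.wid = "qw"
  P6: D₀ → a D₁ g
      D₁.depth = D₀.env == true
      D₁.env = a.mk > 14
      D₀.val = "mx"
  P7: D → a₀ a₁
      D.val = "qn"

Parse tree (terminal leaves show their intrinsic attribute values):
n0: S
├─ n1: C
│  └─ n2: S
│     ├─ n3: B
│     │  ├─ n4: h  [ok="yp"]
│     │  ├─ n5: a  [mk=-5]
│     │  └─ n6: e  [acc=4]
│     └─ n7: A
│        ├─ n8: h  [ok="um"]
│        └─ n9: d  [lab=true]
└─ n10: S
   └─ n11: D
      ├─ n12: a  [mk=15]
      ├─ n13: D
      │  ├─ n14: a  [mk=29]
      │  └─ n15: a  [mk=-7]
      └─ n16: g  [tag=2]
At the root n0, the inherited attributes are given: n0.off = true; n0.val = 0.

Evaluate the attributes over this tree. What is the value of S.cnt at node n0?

6

1. n0.off = true  [given at root]
2. n0.val = 0  [given at root]
3. n1.key = -8  [S₀.val - 8]
4. n2.off = false  [C.key > -8]
5. n2.val = 4  [C.key + 12]
6. n3.pre = -3  [S.val - 7]
7. n4.ok = "yp"  [terminal]
8. n5.mk = -5  [terminal]
9. n6.acc = 4  [terminal]
10. n3.wid = false  [e.acc > 4]
11. n3.idx = 18  [len(h.ok) + 16]
12. n3.lab = -9  [len(h.ok) - 11]
13. n7.depth = "pv"  ["pv"]
14. n7.key = false  [S.val > 4]
15. n8.ok = "um"  [terminal]
16. n9.lab = true  [terminal]
17. n7.cnt = false  [A.key == true]
18. n2.cnt = -7  [B.idx * -1 + 11]
19. n2.wid = "up"  ["up"]
20. n1.fin = false  [C.key > -8]
21. n10.off = true  [C.fin == false]
22. n10.val = -7  [S₀.val - 7]
23. n11.depth = false  [S.val > -7]
24. n11.env = true  [S.val > -8]
25. n12.mk = 15  [terminal]
26. n13.depth = true  [D₀.env == true]
27. n13.env = true  [a.mk > 14]
28. n14.mk = 29  [terminal]
29. n15.mk = -7  [terminal]
30. n13.val = "qn"  ["qn"]
31. n16.tag = 2  [terminal]
32. n11.val = "mx"  ["mx"]
33. n10.cnt = -9  [-9]
34. n10.wid = "qw"  ["qw"]
35. n0.cnt = 6  [(if C.fin then S₀.val else S₁.cnt) + 15]
36. n0.wid = "ku"  ["ku"]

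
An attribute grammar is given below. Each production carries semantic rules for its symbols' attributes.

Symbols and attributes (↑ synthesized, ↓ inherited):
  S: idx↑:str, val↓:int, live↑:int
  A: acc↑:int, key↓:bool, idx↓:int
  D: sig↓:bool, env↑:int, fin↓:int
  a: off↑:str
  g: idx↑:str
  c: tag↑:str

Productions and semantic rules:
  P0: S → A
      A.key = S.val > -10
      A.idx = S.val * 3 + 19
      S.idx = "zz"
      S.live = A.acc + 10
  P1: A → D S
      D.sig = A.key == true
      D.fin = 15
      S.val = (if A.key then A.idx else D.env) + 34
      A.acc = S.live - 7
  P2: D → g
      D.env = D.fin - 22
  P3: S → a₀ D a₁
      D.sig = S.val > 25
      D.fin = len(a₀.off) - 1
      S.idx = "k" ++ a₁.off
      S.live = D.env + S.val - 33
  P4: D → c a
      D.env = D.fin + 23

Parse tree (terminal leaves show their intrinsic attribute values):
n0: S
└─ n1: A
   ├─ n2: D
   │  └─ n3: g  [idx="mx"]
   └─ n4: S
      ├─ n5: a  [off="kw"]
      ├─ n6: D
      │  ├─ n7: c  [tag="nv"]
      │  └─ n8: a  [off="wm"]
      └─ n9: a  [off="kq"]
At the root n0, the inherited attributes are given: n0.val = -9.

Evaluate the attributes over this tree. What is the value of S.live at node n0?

1. n0.val = -9  [given at root]
2. n1.key = true  [S.val > -10]
3. n1.idx = -8  [S.val * 3 + 19]
4. n2.sig = true  [A.key == true]
5. n2.fin = 15  [15]
6. n3.idx = "mx"  [terminal]
7. n2.env = -7  [D.fin - 22]
8. n4.val = 26  [(if A.key then A.idx else D.env) + 34]
9. n5.off = "kw"  [terminal]
10. n6.sig = true  [S.val > 25]
11. n6.fin = 1  [len(a₀.off) - 1]
12. n7.tag = "nv"  [terminal]
13. n8.off = "wm"  [terminal]
14. n6.env = 24  [D.fin + 23]
15. n9.off = "kq"  [terminal]
16. n4.idx = "kkq"  ["k" ++ a₁.off]
17. n4.live = 17  [D.env + S.val - 33]
18. n1.acc = 10  [S.live - 7]
19. n0.idx = "zz"  ["zz"]
20. n0.live = 20  [A.acc + 10]

20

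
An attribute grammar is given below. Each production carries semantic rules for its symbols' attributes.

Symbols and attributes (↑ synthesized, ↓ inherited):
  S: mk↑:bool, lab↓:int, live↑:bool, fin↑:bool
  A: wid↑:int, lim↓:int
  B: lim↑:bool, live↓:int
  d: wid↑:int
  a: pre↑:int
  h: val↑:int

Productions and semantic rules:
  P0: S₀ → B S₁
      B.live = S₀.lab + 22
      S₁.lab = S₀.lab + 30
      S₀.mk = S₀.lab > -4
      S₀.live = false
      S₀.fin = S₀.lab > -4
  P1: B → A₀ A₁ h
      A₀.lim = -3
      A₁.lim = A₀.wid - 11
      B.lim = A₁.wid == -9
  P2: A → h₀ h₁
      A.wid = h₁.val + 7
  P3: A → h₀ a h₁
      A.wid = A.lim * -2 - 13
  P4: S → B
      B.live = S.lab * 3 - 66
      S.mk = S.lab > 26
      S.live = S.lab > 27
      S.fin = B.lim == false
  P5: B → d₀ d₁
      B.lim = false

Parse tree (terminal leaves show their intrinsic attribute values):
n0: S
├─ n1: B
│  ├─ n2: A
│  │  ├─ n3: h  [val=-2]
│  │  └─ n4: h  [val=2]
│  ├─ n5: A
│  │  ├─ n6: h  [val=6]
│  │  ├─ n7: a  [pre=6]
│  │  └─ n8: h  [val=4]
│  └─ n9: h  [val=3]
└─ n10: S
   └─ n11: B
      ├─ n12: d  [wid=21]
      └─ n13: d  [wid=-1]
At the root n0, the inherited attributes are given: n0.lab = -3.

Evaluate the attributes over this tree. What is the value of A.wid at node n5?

-9

1. n0.lab = -3  [given at root]
2. n1.live = 19  [S₀.lab + 22]
3. n2.lim = -3  [-3]
4. n3.val = -2  [terminal]
5. n4.val = 2  [terminal]
6. n2.wid = 9  [h₁.val + 7]
7. n5.lim = -2  [A₀.wid - 11]
8. n6.val = 6  [terminal]
9. n7.pre = 6  [terminal]
10. n8.val = 4  [terminal]
11. n5.wid = -9  [A.lim * -2 - 13]
12. n9.val = 3  [terminal]
13. n1.lim = true  [A₁.wid == -9]
14. n10.lab = 27  [S₀.lab + 30]
15. n11.live = 15  [S.lab * 3 - 66]
16. n12.wid = 21  [terminal]
17. n13.wid = -1  [terminal]
18. n11.lim = false  [false]
19. n10.mk = true  [S.lab > 26]
20. n10.live = false  [S.lab > 27]
21. n10.fin = true  [B.lim == false]
22. n0.mk = true  [S₀.lab > -4]
23. n0.live = false  [false]
24. n0.fin = true  [S₀.lab > -4]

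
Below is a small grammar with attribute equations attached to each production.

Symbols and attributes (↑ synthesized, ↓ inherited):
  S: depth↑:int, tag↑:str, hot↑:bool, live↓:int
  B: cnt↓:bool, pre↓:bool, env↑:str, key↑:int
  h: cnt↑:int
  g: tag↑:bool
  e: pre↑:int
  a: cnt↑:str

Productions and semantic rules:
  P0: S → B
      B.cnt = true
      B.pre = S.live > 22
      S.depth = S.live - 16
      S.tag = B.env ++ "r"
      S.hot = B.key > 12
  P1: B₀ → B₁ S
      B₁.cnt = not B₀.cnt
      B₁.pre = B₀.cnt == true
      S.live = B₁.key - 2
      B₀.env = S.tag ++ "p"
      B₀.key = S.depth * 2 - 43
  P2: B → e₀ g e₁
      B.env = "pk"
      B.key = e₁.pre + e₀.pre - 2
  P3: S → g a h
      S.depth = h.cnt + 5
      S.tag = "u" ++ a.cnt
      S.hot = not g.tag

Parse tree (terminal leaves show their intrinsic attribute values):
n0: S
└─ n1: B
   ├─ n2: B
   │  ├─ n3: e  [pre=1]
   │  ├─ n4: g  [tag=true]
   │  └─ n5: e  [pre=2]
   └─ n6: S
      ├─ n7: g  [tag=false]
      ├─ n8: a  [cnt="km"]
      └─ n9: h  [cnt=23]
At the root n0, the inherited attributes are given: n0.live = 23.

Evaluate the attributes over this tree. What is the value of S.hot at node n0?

1. n0.live = 23  [given at root]
2. n1.cnt = true  [true]
3. n1.pre = true  [S.live > 22]
4. n2.cnt = false  [not B₀.cnt]
5. n2.pre = true  [B₀.cnt == true]
6. n3.pre = 1  [terminal]
7. n4.tag = true  [terminal]
8. n5.pre = 2  [terminal]
9. n2.env = "pk"  ["pk"]
10. n2.key = 1  [e₁.pre + e₀.pre - 2]
11. n6.live = -1  [B₁.key - 2]
12. n7.tag = false  [terminal]
13. n8.cnt = "km"  [terminal]
14. n9.cnt = 23  [terminal]
15. n6.depth = 28  [h.cnt + 5]
16. n6.tag = "ukm"  ["u" ++ a.cnt]
17. n6.hot = true  [not g.tag]
18. n1.env = "ukmp"  [S.tag ++ "p"]
19. n1.key = 13  [S.depth * 2 - 43]
20. n0.depth = 7  [S.live - 16]
21. n0.tag = "ukmpr"  [B.env ++ "r"]
22. n0.hot = true  [B.key > 12]

true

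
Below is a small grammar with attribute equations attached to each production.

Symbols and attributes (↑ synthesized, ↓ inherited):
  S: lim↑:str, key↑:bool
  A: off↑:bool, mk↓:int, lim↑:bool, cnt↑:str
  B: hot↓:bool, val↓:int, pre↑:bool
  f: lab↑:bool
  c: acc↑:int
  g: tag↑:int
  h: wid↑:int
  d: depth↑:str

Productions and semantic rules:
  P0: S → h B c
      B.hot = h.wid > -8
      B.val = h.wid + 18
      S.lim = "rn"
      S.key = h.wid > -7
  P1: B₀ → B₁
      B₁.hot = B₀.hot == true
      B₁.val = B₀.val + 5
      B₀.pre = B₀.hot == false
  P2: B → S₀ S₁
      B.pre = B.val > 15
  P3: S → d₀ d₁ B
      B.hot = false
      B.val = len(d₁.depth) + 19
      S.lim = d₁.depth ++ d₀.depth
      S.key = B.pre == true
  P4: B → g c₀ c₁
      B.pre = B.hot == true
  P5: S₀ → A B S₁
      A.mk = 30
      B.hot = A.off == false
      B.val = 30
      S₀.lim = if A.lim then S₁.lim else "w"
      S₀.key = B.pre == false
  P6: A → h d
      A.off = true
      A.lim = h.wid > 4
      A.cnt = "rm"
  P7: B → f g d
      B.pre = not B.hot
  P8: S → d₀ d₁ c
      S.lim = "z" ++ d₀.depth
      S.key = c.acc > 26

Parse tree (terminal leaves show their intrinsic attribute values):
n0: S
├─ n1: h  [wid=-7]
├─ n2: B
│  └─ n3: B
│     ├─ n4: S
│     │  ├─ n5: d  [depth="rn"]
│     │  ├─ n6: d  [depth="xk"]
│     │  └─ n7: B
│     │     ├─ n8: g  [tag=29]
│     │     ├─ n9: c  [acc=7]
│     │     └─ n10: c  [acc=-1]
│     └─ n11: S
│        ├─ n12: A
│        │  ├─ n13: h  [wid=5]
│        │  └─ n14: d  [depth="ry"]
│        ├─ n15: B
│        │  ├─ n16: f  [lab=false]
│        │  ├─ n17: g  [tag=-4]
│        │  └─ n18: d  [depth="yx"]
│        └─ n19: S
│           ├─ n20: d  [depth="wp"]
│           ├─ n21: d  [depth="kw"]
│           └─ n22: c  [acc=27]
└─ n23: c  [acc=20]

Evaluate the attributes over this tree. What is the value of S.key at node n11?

false

1. n1.wid = -7  [terminal]
2. n2.hot = true  [h.wid > -8]
3. n2.val = 11  [h.wid + 18]
4. n3.hot = true  [B₀.hot == true]
5. n3.val = 16  [B₀.val + 5]
6. n5.depth = "rn"  [terminal]
7. n6.depth = "xk"  [terminal]
8. n7.hot = false  [false]
9. n7.val = 21  [len(d₁.depth) + 19]
10. n8.tag = 29  [terminal]
11. n9.acc = 7  [terminal]
12. n10.acc = -1  [terminal]
13. n7.pre = false  [B.hot == true]
14. n4.lim = "xkrn"  [d₁.depth ++ d₀.depth]
15. n4.key = false  [B.pre == true]
16. n12.mk = 30  [30]
17. n13.wid = 5  [terminal]
18. n14.depth = "ry"  [terminal]
19. n12.off = true  [true]
20. n12.lim = true  [h.wid > 4]
21. n12.cnt = "rm"  ["rm"]
22. n15.hot = false  [A.off == false]
23. n15.val = 30  [30]
24. n16.lab = false  [terminal]
25. n17.tag = -4  [terminal]
26. n18.depth = "yx"  [terminal]
27. n15.pre = true  [not B.hot]
28. n20.depth = "wp"  [terminal]
29. n21.depth = "kw"  [terminal]
30. n22.acc = 27  [terminal]
31. n19.lim = "zwp"  ["z" ++ d₀.depth]
32. n19.key = true  [c.acc > 26]
33. n11.lim = "zwp"  [if A.lim then S₁.lim else "w"]
34. n11.key = false  [B.pre == false]
35. n3.pre = true  [B.val > 15]
36. n2.pre = false  [B₀.hot == false]
37. n23.acc = 20  [terminal]
38. n0.lim = "rn"  ["rn"]
39. n0.key = false  [h.wid > -7]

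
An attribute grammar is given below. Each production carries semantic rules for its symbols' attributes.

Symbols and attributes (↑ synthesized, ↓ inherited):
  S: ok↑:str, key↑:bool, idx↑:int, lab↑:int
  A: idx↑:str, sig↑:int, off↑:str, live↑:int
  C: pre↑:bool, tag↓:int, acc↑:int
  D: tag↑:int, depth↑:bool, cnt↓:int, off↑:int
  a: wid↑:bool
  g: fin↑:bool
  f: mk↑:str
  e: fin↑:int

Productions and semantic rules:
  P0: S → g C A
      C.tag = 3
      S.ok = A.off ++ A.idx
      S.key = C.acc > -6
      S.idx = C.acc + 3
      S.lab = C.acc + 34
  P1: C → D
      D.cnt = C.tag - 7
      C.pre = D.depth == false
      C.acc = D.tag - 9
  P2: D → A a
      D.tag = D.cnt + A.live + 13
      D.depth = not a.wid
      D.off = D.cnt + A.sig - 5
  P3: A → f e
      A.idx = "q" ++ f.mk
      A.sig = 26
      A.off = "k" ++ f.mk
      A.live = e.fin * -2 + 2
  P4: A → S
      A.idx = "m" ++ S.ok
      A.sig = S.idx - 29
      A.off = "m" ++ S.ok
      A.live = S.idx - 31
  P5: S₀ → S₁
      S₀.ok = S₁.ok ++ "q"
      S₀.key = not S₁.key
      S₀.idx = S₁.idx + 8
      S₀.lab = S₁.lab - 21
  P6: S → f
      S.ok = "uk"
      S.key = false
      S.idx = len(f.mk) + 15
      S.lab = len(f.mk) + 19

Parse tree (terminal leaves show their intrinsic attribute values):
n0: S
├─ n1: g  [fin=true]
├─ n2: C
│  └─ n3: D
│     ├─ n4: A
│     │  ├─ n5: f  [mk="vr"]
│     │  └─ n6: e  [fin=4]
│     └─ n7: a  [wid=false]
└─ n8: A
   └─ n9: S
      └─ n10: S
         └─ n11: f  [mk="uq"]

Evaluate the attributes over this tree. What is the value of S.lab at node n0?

1. n1.fin = true  [terminal]
2. n2.tag = 3  [3]
3. n3.cnt = -4  [C.tag - 7]
4. n5.mk = "vr"  [terminal]
5. n6.fin = 4  [terminal]
6. n4.idx = "qvr"  ["q" ++ f.mk]
7. n4.sig = 26  [26]
8. n4.off = "kvr"  ["k" ++ f.mk]
9. n4.live = -6  [e.fin * -2 + 2]
10. n7.wid = false  [terminal]
11. n3.tag = 3  [D.cnt + A.live + 13]
12. n3.depth = true  [not a.wid]
13. n3.off = 17  [D.cnt + A.sig - 5]
14. n2.pre = false  [D.depth == false]
15. n2.acc = -6  [D.tag - 9]
16. n11.mk = "uq"  [terminal]
17. n10.ok = "uk"  ["uk"]
18. n10.key = false  [false]
19. n10.idx = 17  [len(f.mk) + 15]
20. n10.lab = 21  [len(f.mk) + 19]
21. n9.ok = "ukq"  [S₁.ok ++ "q"]
22. n9.key = true  [not S₁.key]
23. n9.idx = 25  [S₁.idx + 8]
24. n9.lab = 0  [S₁.lab - 21]
25. n8.idx = "mukq"  ["m" ++ S.ok]
26. n8.sig = -4  [S.idx - 29]
27. n8.off = "mukq"  ["m" ++ S.ok]
28. n8.live = -6  [S.idx - 31]
29. n0.ok = "mukqmukq"  [A.off ++ A.idx]
30. n0.key = false  [C.acc > -6]
31. n0.idx = -3  [C.acc + 3]
32. n0.lab = 28  [C.acc + 34]

28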